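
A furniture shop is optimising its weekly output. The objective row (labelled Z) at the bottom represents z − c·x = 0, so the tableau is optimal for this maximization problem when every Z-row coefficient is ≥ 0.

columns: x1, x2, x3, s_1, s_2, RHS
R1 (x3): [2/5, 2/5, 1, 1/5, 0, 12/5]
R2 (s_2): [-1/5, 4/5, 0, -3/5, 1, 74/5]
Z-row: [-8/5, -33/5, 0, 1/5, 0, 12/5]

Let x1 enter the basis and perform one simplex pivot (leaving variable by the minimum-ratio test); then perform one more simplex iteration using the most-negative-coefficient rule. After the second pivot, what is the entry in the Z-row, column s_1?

7/2

Ratio test on column x1 — row 1: (12/5)/(2/5) = 6; row 2: entry -1/5 ≤ 0. Minimum is 6 at row 1 (x3 leaves); pivot element 2/5.
Divide row 1 by 2/5; eliminate column x1 from the other rows.
Second iteration: most negative Z-row entry is -5 in column x2, so x2 enters.
Ratio test on column x2 — row 1: 6/1 = 6; row 2: 16/1 = 16. Minimum is 6 at row 1 (x1 leaves); pivot element 1.
Divide row 1 by 1; eliminate column x2 from the other rows.
After both pivots, the entry at the Z-row, column s_1 is 7/2.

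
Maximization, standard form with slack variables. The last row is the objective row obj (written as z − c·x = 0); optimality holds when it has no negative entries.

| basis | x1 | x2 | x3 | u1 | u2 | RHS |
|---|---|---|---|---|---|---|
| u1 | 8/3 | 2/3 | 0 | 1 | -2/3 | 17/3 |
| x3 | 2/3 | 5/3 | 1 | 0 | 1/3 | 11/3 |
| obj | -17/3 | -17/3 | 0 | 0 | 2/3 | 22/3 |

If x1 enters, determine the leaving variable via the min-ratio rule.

u1

Column x1 entries and ratios — u1: (17/3)/(8/3) = 17/8; x3: (11/3)/(2/3) = 11/2.
Smallest ratio is 17/8 in the row of u1, so u1 leaves.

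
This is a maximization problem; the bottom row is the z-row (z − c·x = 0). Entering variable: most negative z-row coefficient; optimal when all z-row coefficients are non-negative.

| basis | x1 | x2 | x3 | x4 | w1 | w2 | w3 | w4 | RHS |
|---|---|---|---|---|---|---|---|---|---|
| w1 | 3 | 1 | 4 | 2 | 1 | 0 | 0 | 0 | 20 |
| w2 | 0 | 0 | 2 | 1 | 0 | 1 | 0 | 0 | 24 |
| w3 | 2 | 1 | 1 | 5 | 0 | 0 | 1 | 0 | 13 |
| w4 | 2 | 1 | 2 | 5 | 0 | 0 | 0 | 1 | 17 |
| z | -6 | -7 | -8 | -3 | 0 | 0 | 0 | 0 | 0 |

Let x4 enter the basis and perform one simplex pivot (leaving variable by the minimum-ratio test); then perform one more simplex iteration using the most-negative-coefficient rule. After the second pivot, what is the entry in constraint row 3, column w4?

-1/5

Ratio test on column x4 — row 1: 20/2 = 10; row 2: 24/1 = 24; row 3: 13/5 = 13/5; row 4: 17/5 = 17/5. Minimum is 13/5 at row 3 (w3 leaves); pivot element 5.
Divide row 3 by 5; eliminate column x4 from the other rows.
Second iteration: most negative z-row entry is -37/5 in column x3, so x3 enters.
Ratio test on column x3 — row 1: (74/5)/(18/5) = 37/9; row 2: (107/5)/(9/5) = 107/9; row 3: (13/5)/(1/5) = 13; row 4: 4/1 = 4. Minimum is 4 at row 4 (w4 leaves); pivot element 1.
Divide row 4 by 1; eliminate column x3 from the other rows.
After both pivots, the entry at constraint row 3, column w4 is -1/5.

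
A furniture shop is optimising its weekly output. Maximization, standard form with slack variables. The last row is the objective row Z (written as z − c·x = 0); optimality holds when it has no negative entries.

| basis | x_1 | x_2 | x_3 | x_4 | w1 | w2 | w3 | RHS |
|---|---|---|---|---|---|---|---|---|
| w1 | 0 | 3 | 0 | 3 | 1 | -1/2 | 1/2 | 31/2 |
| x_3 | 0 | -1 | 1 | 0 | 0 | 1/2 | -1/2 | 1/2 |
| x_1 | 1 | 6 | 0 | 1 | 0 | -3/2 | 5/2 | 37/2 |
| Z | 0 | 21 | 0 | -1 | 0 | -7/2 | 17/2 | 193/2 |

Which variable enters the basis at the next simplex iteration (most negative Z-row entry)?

w2

Negative Z-row entries: x_4: -1, w2: -7/2.
The most negative is -7/2 in column w2, so w2 enters.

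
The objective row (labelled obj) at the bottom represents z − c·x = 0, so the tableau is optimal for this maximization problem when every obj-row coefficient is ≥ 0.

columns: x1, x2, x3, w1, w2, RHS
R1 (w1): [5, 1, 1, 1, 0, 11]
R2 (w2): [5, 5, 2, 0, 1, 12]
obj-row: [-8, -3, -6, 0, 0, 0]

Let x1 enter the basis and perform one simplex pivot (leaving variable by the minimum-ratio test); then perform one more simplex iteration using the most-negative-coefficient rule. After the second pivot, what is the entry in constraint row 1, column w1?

2/5

Ratio test on column x1 — row 1: 11/5 = 11/5; row 2: 12/5 = 12/5. Minimum is 11/5 at row 1 (w1 leaves); pivot element 5.
Divide row 1 by 5; eliminate column x1 from the other rows.
Second iteration: most negative obj-row entry is -22/5 in column x3, so x3 enters.
Ratio test on column x3 — row 1: (11/5)/(1/5) = 11; row 2: 1/1 = 1. Minimum is 1 at row 2 (w2 leaves); pivot element 1.
Divide row 2 by 1; eliminate column x3 from the other rows.
After both pivots, the entry at constraint row 1, column w1 is 2/5.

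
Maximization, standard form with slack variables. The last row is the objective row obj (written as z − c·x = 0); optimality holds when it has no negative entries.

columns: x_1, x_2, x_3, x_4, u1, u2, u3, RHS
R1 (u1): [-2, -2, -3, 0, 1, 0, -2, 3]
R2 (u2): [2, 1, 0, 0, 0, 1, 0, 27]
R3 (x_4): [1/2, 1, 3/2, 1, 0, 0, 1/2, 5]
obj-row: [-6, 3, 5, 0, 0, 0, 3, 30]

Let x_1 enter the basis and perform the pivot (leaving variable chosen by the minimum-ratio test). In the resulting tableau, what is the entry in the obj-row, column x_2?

15

Ratio test on column x_1 — row 1: entry -2 ≤ 0; row 2: 27/2 = 27/2; row 3: 5/(1/2) = 10. Minimum is 10 at row 3 (x_4 leaves); pivot element 1/2.
Divide row 3 by 1/2; eliminate column x_1 from the other rows.
obj-row update in column x_2: 3 − (-6)·2 = 15.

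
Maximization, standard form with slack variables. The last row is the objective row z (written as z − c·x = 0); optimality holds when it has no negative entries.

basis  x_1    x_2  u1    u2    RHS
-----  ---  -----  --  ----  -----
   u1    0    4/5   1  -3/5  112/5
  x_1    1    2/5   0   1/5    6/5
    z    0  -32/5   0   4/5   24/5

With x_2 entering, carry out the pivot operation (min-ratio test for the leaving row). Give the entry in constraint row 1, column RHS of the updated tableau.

20

Ratio test on column x_2 — row 1: (112/5)/(4/5) = 28; row 2: (6/5)/(2/5) = 3. Minimum is 3 at row 2 (x_1 leaves); pivot element 2/5.
Divide row 2 by 2/5; eliminate column x_2 from the other rows.
Row 1 update in column RHS: 112/5 − (4/5)·3 = 20.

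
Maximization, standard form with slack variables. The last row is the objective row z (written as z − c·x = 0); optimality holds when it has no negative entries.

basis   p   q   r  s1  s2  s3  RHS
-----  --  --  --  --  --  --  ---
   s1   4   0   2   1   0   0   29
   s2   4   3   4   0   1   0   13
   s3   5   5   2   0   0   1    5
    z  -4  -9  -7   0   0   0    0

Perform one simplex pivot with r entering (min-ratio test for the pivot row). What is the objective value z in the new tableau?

35/2

Ratio test on column r — row 1: 29/2 = 29/2; row 2: 13/4 = 13/4; row 3: 5/2 = 5/2. Minimum is 5/2 at row 3 (s3 leaves); pivot element 2.
Pivot on row 3; the z-row RHS becomes 0 − (-7)·(5/2) = 35/2.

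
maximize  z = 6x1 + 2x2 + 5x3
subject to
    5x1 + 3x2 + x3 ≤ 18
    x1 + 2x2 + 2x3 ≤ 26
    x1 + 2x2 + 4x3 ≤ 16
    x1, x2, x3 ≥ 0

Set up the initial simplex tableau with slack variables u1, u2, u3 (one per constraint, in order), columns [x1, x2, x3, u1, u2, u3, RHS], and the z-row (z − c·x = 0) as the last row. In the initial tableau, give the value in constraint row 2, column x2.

2

Constraint 2 has coefficient 2 on x2.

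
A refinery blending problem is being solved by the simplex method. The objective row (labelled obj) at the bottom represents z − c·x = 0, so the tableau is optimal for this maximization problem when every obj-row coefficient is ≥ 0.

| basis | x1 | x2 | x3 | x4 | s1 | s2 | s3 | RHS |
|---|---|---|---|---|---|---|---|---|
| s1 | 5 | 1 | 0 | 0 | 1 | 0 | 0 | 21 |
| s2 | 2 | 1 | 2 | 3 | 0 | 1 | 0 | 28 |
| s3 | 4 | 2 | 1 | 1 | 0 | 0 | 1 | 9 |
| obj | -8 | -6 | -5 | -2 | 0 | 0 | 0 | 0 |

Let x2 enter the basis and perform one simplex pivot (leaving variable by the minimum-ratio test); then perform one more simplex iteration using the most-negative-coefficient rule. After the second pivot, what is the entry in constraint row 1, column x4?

Ratio test on column x2 — row 1: 21/1 = 21; row 2: 28/1 = 28; row 3: 9/2 = 9/2. Minimum is 9/2 at row 3 (s3 leaves); pivot element 2.
Divide row 3 by 2; eliminate column x2 from the other rows.
Second iteration: most negative obj-row entry is -2 in column x3, so x3 enters.
Ratio test on column x3 — row 1: entry -1/2 ≤ 0; row 2: (47/2)/(3/2) = 47/3; row 3: (9/2)/(1/2) = 9. Minimum is 9 at row 3 (x2 leaves); pivot element 1/2.
Divide row 3 by 1/2; eliminate column x3 from the other rows.
After both pivots, the entry at constraint row 1, column x4 is 0.

0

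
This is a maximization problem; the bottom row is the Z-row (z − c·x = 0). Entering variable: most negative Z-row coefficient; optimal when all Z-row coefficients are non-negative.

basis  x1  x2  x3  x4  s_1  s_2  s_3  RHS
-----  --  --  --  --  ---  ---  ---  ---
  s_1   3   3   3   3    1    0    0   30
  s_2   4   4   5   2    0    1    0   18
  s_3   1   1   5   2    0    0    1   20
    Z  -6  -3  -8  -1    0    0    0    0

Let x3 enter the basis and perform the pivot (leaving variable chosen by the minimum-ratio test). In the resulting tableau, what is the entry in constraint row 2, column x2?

4/5

Ratio test on column x3 — row 1: 30/3 = 10; row 2: 18/5 = 18/5; row 3: 20/5 = 4. Minimum is 18/5 at row 2 (s_2 leaves); pivot element 5.
Divide row 2 by 5; eliminate column x3 from the other rows.
In the new row 2, the x2 entry is the old entry divided by the pivot: 4/5 = 4/5.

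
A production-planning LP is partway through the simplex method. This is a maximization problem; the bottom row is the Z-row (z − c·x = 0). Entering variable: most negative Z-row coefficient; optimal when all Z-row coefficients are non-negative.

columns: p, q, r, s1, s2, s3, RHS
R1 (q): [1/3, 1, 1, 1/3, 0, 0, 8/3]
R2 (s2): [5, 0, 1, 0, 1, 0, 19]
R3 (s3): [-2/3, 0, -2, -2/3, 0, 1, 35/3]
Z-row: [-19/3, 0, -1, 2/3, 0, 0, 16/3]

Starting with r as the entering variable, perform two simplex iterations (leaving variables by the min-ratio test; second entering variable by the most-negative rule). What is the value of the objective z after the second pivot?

29

Ratio test on column r — row 1: (8/3)/1 = 8/3; row 2: 19/1 = 19; row 3: entry -2 ≤ 0. Minimum is 8/3 at row 1 (q leaves); pivot element 1.
Pivot on row 1; the Z-row RHS becomes 16/3 − (-1)·(8/3) = 8.
Next entering variable (most negative Z-row entry -6): p.
Ratio test on column p — row 1: (8/3)/(1/3) = 8; row 2: (49/3)/(14/3) = 7/2; row 3: entry 0 ≤ 0. Minimum is 7/2 at row 2 (s2 leaves); pivot element 14/3.
After the second pivot the Z-row RHS is 8 − (-6)·(7/2) = 29.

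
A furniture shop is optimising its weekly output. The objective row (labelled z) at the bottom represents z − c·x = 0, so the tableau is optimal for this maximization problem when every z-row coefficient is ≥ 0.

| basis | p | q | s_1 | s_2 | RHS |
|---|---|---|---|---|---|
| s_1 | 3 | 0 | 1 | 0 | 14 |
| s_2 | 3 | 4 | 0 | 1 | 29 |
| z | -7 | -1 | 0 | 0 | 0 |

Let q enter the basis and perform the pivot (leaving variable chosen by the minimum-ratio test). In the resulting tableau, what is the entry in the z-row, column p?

Ratio test on column q — row 1: entry 0 ≤ 0; row 2: 29/4 = 29/4. Minimum is 29/4 at row 2 (s_2 leaves); pivot element 4.
Divide row 2 by 4; eliminate column q from the other rows.
z-row update in column p: -7 − (-1)·(3/4) = -25/4.

-25/4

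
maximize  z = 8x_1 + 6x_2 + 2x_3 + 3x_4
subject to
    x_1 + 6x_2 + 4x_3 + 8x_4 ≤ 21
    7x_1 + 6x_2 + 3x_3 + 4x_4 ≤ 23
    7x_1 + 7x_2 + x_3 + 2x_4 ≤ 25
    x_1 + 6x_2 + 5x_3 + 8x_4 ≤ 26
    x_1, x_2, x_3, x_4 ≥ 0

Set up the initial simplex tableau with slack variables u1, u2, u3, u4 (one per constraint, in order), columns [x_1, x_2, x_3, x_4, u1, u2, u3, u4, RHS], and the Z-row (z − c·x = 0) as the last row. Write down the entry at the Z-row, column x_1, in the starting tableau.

-8

The Z-row carries the negated objective coefficients: the x_1 entry is -8.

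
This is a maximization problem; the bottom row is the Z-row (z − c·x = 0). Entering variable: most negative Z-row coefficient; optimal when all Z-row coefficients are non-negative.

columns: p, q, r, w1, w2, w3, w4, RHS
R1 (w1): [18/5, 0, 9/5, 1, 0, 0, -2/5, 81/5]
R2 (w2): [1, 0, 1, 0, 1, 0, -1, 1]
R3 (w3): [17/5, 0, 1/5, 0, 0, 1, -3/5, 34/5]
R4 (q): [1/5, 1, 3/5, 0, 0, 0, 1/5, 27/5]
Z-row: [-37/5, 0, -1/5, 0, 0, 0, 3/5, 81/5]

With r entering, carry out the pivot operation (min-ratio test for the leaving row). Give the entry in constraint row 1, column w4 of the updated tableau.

7/5

Ratio test on column r — row 1: (81/5)/(9/5) = 9; row 2: 1/1 = 1; row 3: (34/5)/(1/5) = 34; row 4: (27/5)/(3/5) = 9. Minimum is 1 at row 2 (w2 leaves); pivot element 1.
Divide row 2 by 1; eliminate column r from the other rows.
Row 1 update in column w4: -2/5 − (9/5)·(-1) = 7/5.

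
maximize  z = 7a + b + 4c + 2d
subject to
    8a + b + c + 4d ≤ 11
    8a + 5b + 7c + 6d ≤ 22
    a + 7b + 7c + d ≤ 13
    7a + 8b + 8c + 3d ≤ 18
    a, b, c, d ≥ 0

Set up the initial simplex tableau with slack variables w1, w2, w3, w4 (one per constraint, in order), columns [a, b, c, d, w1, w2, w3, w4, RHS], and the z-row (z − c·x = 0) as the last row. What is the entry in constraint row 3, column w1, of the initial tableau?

Slack w1 belongs to constraint 1; its column is the unit vector e_1, so the entry in row 3 is 0.

0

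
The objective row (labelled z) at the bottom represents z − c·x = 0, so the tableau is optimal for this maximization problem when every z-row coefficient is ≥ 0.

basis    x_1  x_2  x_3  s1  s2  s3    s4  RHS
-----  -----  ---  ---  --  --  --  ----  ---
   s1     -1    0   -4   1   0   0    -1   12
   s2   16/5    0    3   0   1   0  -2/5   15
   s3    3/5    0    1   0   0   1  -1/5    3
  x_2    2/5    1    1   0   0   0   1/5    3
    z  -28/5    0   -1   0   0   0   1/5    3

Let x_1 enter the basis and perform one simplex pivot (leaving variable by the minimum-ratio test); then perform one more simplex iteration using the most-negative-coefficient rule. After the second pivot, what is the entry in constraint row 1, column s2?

Ratio test on column x_1 — row 1: entry -1 ≤ 0; row 2: 15/(16/5) = 75/16; row 3: 3/(3/5) = 5; row 4: 3/(2/5) = 15/2. Minimum is 75/16 at row 2 (s2 leaves); pivot element 16/5.
Divide row 2 by 16/5; eliminate column x_1 from the other rows.
Second iteration: most negative z-row entry is -1/2 in column s4, so s4 enters.
Ratio test on column s4 — row 1: entry -9/8 ≤ 0; row 2: entry -1/8 ≤ 0; row 3: entry -1/8 ≤ 0; row 4: (9/8)/(1/4) = 9/2. Minimum is 9/2 at row 4 (x_2 leaves); pivot element 1/4.
Divide row 4 by 1/4; eliminate column s4 from the other rows.
After both pivots, the entry at constraint row 1, column s2 is -1/4.

-1/4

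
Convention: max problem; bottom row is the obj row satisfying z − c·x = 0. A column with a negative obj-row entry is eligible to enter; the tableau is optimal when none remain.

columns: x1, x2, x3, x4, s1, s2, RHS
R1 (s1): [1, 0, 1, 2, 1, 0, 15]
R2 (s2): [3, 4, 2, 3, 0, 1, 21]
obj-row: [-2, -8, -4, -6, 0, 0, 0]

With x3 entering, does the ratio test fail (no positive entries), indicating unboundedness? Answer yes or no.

no

Column x3 has positive entries in row(s) 1, 2, so the ratio test bounds it — not unbounded.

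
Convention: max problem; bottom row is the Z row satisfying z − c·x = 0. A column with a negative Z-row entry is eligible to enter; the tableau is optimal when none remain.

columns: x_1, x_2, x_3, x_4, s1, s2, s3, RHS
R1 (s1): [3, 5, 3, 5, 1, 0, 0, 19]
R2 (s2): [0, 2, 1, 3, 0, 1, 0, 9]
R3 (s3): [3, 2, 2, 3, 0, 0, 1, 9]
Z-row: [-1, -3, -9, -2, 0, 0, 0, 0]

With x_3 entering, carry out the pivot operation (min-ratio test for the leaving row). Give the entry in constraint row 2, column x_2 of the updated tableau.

1

Ratio test on column x_3 — row 1: 19/3 = 19/3; row 2: 9/1 = 9; row 3: 9/2 = 9/2. Minimum is 9/2 at row 3 (s3 leaves); pivot element 2.
Divide row 3 by 2; eliminate column x_3 from the other rows.
Row 2 update in column x_2: 2 − 1·1 = 1.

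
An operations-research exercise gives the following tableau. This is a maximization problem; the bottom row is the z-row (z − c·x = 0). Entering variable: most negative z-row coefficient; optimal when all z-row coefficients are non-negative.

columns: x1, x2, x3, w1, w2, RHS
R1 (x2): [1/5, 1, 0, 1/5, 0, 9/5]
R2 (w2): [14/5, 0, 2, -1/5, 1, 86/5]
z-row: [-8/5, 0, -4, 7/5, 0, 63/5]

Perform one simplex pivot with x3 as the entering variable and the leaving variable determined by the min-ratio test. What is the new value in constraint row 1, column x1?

Ratio test on column x3 — row 1: entry 0 ≤ 0; row 2: (86/5)/2 = 43/5. Minimum is 43/5 at row 2 (w2 leaves); pivot element 2.
Divide row 2 by 2; eliminate column x3 from the other rows.
Row 1 update in column x1: 1/5 − 0·(7/5) = 1/5.

1/5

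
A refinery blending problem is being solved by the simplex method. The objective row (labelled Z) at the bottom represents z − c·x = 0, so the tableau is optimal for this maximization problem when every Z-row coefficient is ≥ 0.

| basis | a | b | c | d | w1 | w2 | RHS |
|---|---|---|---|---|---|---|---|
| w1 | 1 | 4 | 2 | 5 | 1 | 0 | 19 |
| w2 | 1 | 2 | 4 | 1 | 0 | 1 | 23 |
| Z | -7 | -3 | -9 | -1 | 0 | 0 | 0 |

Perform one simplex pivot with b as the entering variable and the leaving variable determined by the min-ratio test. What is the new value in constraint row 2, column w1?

Ratio test on column b — row 1: 19/4 = 19/4; row 2: 23/2 = 23/2. Minimum is 19/4 at row 1 (w1 leaves); pivot element 4.
Divide row 1 by 4; eliminate column b from the other rows.
Row 2 update in column w1: 0 − 2·(1/4) = -1/2.

-1/2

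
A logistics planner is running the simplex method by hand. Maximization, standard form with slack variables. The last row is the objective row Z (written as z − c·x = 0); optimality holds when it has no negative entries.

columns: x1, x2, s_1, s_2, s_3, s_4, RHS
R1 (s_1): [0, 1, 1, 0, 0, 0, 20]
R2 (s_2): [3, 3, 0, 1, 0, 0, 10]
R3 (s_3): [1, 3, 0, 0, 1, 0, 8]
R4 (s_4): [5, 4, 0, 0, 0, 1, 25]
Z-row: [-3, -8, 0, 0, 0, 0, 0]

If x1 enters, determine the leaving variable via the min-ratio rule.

s_2

Column x1 entries and ratios — s_1: 0 ≤ 0, skip; s_2: 10/3 = 10/3; s_3: 8/1 = 8; s_4: 25/5 = 5.
Smallest ratio is 10/3 in the row of s_2, so s_2 leaves.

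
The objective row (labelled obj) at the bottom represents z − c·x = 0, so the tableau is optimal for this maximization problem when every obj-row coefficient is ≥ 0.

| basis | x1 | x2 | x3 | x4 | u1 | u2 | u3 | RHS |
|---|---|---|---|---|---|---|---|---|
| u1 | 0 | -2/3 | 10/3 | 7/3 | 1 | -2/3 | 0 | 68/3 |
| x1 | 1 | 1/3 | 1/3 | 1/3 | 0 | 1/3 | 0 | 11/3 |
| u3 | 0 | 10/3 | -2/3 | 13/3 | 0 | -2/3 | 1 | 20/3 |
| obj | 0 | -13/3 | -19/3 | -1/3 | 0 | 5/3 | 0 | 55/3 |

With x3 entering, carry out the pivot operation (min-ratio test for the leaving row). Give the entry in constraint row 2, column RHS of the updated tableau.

7/5

Ratio test on column x3 — row 1: (68/3)/(10/3) = 34/5; row 2: (11/3)/(1/3) = 11; row 3: entry -2/3 ≤ 0. Minimum is 34/5 at row 1 (u1 leaves); pivot element 10/3.
Divide row 1 by 10/3; eliminate column x3 from the other rows.
Row 2 update in column RHS: 11/3 − (1/3)·(34/5) = 7/5.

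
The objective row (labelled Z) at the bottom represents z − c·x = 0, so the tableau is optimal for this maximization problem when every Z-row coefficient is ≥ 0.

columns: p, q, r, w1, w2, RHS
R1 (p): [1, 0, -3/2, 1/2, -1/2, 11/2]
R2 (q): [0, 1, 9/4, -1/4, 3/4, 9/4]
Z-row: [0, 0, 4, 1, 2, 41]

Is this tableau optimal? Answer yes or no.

yes

Every Z-row coefficient is ≥ 0, so the tableau is optimal.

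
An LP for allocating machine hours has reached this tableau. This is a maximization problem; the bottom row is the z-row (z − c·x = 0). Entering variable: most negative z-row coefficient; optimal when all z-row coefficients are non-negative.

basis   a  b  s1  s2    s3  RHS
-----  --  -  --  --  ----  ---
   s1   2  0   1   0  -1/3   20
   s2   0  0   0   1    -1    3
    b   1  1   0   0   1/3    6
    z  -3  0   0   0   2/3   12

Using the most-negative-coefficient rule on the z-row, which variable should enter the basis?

a

Negative z-row entries: a: -3.
The most negative is -3 in column a, so a enters.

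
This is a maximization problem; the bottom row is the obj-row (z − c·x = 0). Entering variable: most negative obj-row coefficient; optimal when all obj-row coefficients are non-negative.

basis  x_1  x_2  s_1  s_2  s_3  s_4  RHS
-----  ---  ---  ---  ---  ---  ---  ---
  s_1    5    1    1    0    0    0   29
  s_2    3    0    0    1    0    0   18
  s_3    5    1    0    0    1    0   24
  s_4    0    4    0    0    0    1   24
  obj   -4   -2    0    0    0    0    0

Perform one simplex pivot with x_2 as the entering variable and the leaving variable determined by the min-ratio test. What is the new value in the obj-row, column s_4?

Ratio test on column x_2 — row 1: 29/1 = 29; row 2: entry 0 ≤ 0; row 3: 24/1 = 24; row 4: 24/4 = 6. Minimum is 6 at row 4 (s_4 leaves); pivot element 4.
Divide row 4 by 4; eliminate column x_2 from the other rows.
obj-row update in column s_4: 0 − (-2)·(1/4) = 1/2.

1/2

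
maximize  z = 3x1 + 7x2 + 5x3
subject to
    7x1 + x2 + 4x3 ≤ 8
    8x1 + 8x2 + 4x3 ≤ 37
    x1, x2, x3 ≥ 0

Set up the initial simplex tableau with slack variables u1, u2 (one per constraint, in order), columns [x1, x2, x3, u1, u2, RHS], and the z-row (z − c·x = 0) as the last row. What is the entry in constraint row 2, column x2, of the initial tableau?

Constraint 2 has coefficient 8 on x2.

8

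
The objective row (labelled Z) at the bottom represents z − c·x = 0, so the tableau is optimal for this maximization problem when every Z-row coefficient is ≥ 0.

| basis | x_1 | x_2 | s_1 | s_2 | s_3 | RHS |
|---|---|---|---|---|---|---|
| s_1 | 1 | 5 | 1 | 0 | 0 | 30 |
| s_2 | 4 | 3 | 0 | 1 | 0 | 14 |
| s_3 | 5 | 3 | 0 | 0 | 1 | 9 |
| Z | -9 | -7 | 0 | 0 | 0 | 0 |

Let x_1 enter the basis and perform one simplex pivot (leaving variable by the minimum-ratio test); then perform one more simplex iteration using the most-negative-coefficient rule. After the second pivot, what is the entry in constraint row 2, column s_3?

Ratio test on column x_1 — row 1: 30/1 = 30; row 2: 14/4 = 7/2; row 3: 9/5 = 9/5. Minimum is 9/5 at row 3 (s_3 leaves); pivot element 5.
Divide row 3 by 5; eliminate column x_1 from the other rows.
Second iteration: most negative Z-row entry is -8/5 in column x_2, so x_2 enters.
Ratio test on column x_2 — row 1: (141/5)/(22/5) = 141/22; row 2: (34/5)/(3/5) = 34/3; row 3: (9/5)/(3/5) = 3. Minimum is 3 at row 3 (x_1 leaves); pivot element 3/5.
Divide row 3 by 3/5; eliminate column x_2 from the other rows.
After both pivots, the entry at constraint row 2, column s_3 is -1.

-1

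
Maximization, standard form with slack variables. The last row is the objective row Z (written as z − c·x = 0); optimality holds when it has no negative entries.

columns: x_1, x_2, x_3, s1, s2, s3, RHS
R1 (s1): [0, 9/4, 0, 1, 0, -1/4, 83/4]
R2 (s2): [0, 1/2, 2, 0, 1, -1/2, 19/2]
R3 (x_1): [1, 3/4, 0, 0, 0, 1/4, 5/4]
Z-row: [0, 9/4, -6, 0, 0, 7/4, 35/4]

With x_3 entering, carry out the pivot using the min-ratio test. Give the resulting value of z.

Ratio test on column x_3 — row 1: entry 0 ≤ 0; row 2: (19/2)/2 = 19/4; row 3: entry 0 ≤ 0. Minimum is 19/4 at row 2 (s2 leaves); pivot element 2.
Pivot on row 2; the Z-row RHS becomes 35/4 − (-6)·(19/4) = 149/4.

149/4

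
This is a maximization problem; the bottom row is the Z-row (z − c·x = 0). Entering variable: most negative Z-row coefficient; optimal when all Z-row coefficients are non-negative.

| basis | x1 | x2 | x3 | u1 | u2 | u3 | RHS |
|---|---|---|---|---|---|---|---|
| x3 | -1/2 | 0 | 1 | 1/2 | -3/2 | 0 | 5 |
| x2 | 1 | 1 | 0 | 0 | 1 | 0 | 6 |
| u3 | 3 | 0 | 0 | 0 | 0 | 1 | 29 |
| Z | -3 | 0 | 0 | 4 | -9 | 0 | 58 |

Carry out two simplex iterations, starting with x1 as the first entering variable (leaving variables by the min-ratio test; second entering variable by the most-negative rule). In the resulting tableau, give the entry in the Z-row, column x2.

9

Ratio test on column x1 — row 1: entry -1/2 ≤ 0; row 2: 6/1 = 6; row 3: 29/3 = 29/3. Minimum is 6 at row 2 (x2 leaves); pivot element 1.
Divide row 2 by 1; eliminate column x1 from the other rows.
Second iteration: most negative Z-row entry is -6 in column u2, so u2 enters.
Ratio test on column u2 — row 1: entry -1 ≤ 0; row 2: 6/1 = 6; row 3: entry -3 ≤ 0. Minimum is 6 at row 2 (x1 leaves); pivot element 1.
Divide row 2 by 1; eliminate column u2 from the other rows.
After both pivots, the entry at the Z-row, column x2 is 9.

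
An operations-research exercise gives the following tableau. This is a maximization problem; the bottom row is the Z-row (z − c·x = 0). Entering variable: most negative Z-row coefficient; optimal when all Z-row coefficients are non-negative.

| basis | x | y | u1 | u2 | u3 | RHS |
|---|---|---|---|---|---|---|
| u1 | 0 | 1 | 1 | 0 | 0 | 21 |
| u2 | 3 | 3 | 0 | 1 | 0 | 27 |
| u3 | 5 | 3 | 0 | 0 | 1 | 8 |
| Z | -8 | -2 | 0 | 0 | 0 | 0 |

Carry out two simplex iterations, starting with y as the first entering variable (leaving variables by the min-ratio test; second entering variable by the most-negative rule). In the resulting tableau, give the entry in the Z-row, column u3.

Ratio test on column y — row 1: 21/1 = 21; row 2: 27/3 = 9; row 3: 8/3 = 8/3. Minimum is 8/3 at row 3 (u3 leaves); pivot element 3.
Divide row 3 by 3; eliminate column y from the other rows.
Second iteration: most negative Z-row entry is -14/3 in column x, so x enters.
Ratio test on column x — row 1: entry -5/3 ≤ 0; row 2: entry -2 ≤ 0; row 3: (8/3)/(5/3) = 8/5. Minimum is 8/5 at row 3 (y leaves); pivot element 5/3.
Divide row 3 by 5/3; eliminate column x from the other rows.
After both pivots, the entry at the Z-row, column u3 is 8/5.

8/5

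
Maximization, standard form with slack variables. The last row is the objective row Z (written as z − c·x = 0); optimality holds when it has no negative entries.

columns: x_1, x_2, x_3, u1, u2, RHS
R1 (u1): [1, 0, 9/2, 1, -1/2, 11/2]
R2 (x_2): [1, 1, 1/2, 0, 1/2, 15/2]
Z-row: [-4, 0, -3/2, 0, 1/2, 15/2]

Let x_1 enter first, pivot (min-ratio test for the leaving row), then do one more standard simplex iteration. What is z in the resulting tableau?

Ratio test on column x_1 — row 1: (11/2)/1 = 11/2; row 2: (15/2)/1 = 15/2. Minimum is 11/2 at row 1 (u1 leaves); pivot element 1.
Pivot on row 1; the Z-row RHS becomes 15/2 − (-4)·(11/2) = 59/2.
Next entering variable (most negative Z-row entry -3/2): u2.
Ratio test on column u2 — row 1: entry -1/2 ≤ 0; row 2: 2/1 = 2. Minimum is 2 at row 2 (x_2 leaves); pivot element 1.
After the second pivot the Z-row RHS is 59/2 − (-3/2)·2 = 65/2.

65/2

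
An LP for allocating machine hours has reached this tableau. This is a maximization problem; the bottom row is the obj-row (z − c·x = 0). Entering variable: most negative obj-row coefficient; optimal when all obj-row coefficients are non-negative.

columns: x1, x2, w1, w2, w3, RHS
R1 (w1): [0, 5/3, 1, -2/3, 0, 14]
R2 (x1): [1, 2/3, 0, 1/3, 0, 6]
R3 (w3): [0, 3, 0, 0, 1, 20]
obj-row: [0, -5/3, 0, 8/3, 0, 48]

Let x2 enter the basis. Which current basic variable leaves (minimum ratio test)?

Column x2 entries and ratios — w1: 14/(5/3) = 42/5; x1: 6/(2/3) = 9; w3: 20/3 = 20/3.
Smallest ratio is 20/3 in the row of w3, so w3 leaves.

w3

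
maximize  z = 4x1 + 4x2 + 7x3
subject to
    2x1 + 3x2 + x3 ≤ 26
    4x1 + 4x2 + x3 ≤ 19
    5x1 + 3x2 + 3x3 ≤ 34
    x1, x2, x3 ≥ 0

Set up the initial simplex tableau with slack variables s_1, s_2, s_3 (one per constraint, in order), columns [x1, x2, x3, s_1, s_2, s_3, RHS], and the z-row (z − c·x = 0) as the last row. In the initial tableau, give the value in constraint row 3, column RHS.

The RHS of constraint 3 is b_3 = 34.

34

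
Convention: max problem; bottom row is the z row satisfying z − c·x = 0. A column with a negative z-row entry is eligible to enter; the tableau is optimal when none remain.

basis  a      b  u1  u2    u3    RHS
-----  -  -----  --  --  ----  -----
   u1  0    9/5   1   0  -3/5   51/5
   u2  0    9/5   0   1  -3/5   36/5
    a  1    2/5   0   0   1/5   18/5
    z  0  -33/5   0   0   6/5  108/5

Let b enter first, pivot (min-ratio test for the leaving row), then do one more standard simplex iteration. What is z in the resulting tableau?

Ratio test on column b — row 1: (51/5)/(9/5) = 17/3; row 2: (36/5)/(9/5) = 4; row 3: (18/5)/(2/5) = 9. Minimum is 4 at row 2 (u2 leaves); pivot element 9/5.
Pivot on row 2; the z-row RHS becomes 108/5 − (-33/5)·4 = 48.
Next entering variable (most negative z-row entry -1): u3.
Ratio test on column u3 — row 1: entry 0 ≤ 0; row 2: entry -1/3 ≤ 0; row 3: 2/(1/3) = 6. Minimum is 6 at row 3 (a leaves); pivot element 1/3.
After the second pivot the z-row RHS is 48 − (-1)·6 = 54.

54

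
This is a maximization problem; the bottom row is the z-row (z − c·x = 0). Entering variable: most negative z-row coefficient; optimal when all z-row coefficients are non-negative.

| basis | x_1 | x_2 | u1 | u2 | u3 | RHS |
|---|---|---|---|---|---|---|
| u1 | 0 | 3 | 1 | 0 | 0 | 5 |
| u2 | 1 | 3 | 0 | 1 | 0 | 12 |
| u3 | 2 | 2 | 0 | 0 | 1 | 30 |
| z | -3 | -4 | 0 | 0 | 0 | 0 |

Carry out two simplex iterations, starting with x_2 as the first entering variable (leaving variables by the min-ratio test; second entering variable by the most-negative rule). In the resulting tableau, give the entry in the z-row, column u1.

Ratio test on column x_2 — row 1: 5/3 = 5/3; row 2: 12/3 = 4; row 3: 30/2 = 15. Minimum is 5/3 at row 1 (u1 leaves); pivot element 3.
Divide row 1 by 3; eliminate column x_2 from the other rows.
Second iteration: most negative z-row entry is -3 in column x_1, so x_1 enters.
Ratio test on column x_1 — row 1: entry 0 ≤ 0; row 2: 7/1 = 7; row 3: (80/3)/2 = 40/3. Minimum is 7 at row 2 (u2 leaves); pivot element 1.
Divide row 2 by 1; eliminate column x_1 from the other rows.
After both pivots, the entry at the z-row, column u1 is -5/3.

-5/3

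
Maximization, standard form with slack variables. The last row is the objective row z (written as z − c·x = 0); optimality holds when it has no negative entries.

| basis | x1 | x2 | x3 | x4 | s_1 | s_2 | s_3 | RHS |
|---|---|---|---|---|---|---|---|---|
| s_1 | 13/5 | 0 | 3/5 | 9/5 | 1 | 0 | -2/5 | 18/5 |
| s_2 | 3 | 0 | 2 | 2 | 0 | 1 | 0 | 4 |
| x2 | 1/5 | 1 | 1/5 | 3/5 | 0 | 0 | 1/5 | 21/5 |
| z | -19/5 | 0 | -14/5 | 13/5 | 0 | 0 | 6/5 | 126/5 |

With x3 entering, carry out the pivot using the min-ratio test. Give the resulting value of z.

Ratio test on column x3 — row 1: (18/5)/(3/5) = 6; row 2: 4/2 = 2; row 3: (21/5)/(1/5) = 21. Minimum is 2 at row 2 (s_2 leaves); pivot element 2.
Pivot on row 2; the z-row RHS becomes 126/5 − (-14/5)·2 = 154/5.

154/5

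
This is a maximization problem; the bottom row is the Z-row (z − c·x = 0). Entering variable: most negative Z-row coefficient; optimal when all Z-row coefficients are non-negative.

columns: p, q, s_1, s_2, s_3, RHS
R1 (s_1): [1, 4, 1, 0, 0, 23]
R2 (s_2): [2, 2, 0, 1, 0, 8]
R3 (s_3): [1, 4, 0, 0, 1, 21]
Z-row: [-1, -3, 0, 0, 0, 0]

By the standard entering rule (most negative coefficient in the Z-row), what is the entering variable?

Negative Z-row entries: p: -1, q: -3.
The most negative is -3 in column q, so q enters.

q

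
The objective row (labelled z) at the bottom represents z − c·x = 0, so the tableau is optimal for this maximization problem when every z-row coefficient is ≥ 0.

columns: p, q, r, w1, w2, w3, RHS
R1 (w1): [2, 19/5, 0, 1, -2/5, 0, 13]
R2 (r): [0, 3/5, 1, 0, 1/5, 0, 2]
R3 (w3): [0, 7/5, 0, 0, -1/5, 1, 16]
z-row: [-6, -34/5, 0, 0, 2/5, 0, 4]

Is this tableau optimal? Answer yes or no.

no

The z-row has a negative entry -34/5 in column q, so it is not optimal.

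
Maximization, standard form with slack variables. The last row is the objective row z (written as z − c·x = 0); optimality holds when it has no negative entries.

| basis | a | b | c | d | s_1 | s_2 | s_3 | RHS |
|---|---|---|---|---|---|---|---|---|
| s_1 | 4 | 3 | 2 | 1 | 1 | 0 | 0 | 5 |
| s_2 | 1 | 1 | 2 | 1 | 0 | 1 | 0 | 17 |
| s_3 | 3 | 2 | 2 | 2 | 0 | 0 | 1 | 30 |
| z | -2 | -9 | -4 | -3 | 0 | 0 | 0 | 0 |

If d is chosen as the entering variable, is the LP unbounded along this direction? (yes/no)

Column d has positive entries in row(s) 1, 2, 3, so the ratio test bounds it — not unbounded.

no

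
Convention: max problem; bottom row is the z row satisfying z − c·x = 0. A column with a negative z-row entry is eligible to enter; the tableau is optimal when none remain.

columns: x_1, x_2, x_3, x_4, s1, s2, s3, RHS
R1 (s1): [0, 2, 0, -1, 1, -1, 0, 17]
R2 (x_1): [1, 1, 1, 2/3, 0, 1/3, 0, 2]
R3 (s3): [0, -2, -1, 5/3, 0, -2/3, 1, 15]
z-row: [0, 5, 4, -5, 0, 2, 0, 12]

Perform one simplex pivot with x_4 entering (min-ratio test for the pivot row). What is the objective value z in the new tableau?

27

Ratio test on column x_4 — row 1: entry -1 ≤ 0; row 2: 2/(2/3) = 3; row 3: 15/(5/3) = 9. Minimum is 3 at row 2 (x_1 leaves); pivot element 2/3.
Pivot on row 2; the z-row RHS becomes 12 − (-5)·3 = 27.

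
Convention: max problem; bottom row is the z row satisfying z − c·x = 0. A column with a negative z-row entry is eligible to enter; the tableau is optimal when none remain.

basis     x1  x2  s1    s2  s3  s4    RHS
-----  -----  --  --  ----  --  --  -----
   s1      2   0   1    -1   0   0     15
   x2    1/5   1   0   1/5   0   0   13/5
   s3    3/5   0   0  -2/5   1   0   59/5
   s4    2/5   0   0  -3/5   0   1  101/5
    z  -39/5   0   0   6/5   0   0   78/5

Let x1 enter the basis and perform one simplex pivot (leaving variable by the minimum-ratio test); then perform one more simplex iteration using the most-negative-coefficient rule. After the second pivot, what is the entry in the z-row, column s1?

Ratio test on column x1 — row 1: 15/2 = 15/2; row 2: (13/5)/(1/5) = 13; row 3: (59/5)/(3/5) = 59/3; row 4: (101/5)/(2/5) = 101/2. Minimum is 15/2 at row 1 (s1 leaves); pivot element 2.
Divide row 1 by 2; eliminate column x1 from the other rows.
Second iteration: most negative z-row entry is -27/10 in column s2, so s2 enters.
Ratio test on column s2 — row 1: entry -1/2 ≤ 0; row 2: (11/10)/(3/10) = 11/3; row 3: entry -1/10 ≤ 0; row 4: entry -2/5 ≤ 0. Minimum is 11/3 at row 2 (x2 leaves); pivot element 3/10.
Divide row 2 by 3/10; eliminate column s2 from the other rows.
After both pivots, the entry at the z-row, column s1 is 3.

3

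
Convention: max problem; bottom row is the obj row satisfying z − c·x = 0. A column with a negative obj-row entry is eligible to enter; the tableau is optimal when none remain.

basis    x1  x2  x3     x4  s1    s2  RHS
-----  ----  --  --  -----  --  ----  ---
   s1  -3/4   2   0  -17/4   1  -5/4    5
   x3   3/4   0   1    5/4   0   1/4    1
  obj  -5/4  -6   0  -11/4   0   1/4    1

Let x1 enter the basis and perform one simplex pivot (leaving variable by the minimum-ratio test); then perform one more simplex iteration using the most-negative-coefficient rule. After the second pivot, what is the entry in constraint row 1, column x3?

Ratio test on column x1 — row 1: entry -3/4 ≤ 0; row 2: 1/(3/4) = 4/3. Minimum is 4/3 at row 2 (x3 leaves); pivot element 3/4.
Divide row 2 by 3/4; eliminate column x1 from the other rows.
Second iteration: most negative obj-row entry is -6 in column x2, so x2 enters.
Ratio test on column x2 — row 1: 6/2 = 3; row 2: entry 0 ≤ 0. Minimum is 3 at row 1 (s1 leaves); pivot element 2.
Divide row 1 by 2; eliminate column x2 from the other rows.
After both pivots, the entry at constraint row 1, column x3 is 1/2.

1/2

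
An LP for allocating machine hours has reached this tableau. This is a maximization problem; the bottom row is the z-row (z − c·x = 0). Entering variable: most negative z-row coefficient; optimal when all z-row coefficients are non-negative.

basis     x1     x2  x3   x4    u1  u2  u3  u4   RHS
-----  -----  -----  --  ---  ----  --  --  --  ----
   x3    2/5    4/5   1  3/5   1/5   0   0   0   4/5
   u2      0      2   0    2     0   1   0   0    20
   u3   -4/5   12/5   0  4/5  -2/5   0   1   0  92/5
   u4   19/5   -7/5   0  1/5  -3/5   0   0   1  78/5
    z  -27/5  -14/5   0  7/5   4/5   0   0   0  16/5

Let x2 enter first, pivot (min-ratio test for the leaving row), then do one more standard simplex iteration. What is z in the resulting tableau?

Ratio test on column x2 — row 1: (4/5)/(4/5) = 1; row 2: 20/2 = 10; row 3: (92/5)/(12/5) = 23/3; row 4: entry -7/5 ≤ 0. Minimum is 1 at row 1 (x3 leaves); pivot element 4/5.
Pivot on row 1; the z-row RHS becomes 16/5 − (-14/5)·1 = 6.
Next entering variable (most negative z-row entry -4): x1.
Ratio test on column x1 — row 1: 1/(1/2) = 2; row 2: entry -1 ≤ 0; row 3: entry -2 ≤ 0; row 4: 17/(9/2) = 34/9. Minimum is 2 at row 1 (x2 leaves); pivot element 1/2.
After the second pivot the z-row RHS is 6 − (-4)·2 = 14.

14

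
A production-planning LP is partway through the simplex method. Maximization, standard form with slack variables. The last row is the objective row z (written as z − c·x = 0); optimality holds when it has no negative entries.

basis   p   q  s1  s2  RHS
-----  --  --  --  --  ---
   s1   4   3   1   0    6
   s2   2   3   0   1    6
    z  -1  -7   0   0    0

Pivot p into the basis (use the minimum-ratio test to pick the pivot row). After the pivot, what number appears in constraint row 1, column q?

Ratio test on column p — row 1: 6/4 = 3/2; row 2: 6/2 = 3. Minimum is 3/2 at row 1 (s1 leaves); pivot element 4.
Divide row 1 by 4; eliminate column p from the other rows.
In the new row 1, the q entry is the old entry divided by the pivot: 3/4 = 3/4.

3/4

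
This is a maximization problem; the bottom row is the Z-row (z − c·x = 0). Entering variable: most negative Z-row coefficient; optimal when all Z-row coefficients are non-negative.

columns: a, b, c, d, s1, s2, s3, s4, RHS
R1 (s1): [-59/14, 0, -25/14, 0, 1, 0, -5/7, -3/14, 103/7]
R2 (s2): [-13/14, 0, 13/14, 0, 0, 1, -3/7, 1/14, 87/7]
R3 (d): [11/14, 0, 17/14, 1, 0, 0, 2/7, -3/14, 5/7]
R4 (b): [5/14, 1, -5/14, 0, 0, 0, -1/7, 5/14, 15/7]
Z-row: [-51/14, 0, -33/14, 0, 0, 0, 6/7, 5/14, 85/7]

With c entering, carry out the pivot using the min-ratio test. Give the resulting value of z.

Ratio test on column c — row 1: entry -25/14 ≤ 0; row 2: (87/7)/(13/14) = 174/13; row 3: (5/7)/(17/14) = 10/17; row 4: entry -5/14 ≤ 0. Minimum is 10/17 at row 3 (d leaves); pivot element 17/14.
Pivot on row 3; the Z-row RHS becomes 85/7 − (-33/14)·(10/17) = 230/17.

230/17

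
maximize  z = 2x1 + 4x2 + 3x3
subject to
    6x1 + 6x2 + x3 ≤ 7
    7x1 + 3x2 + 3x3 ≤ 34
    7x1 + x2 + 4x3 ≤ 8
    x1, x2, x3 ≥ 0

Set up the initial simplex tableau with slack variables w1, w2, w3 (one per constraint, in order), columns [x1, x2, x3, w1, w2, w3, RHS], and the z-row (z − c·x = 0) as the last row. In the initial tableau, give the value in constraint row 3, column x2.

1

Constraint 3 has coefficient 1 on x2.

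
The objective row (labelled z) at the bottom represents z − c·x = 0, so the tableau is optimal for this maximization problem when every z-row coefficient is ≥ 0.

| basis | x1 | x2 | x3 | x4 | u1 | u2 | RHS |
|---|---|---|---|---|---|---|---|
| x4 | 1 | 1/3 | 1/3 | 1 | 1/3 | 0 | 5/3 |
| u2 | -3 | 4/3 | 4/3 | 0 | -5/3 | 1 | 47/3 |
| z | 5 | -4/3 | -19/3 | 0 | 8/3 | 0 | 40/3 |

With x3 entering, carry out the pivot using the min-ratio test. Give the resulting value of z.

Ratio test on column x3 — row 1: (5/3)/(1/3) = 5; row 2: (47/3)/(4/3) = 47/4. Minimum is 5 at row 1 (x4 leaves); pivot element 1/3.
Pivot on row 1; the z-row RHS becomes 40/3 − (-19/3)·5 = 45.

45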